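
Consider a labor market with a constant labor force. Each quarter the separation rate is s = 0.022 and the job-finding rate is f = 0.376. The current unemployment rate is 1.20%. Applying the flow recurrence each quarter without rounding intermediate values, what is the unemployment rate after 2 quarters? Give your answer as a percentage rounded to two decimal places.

With a fixed labor force, u_{t+1} = u_t + s·(1−u_t) − f·u_t = u_t·(1−s−f) + s.
Here 1−s−f = 0.602 and s = 0.022.
u_1 = 0.012000 × 0.602 + 0.022 = 0.029224.
u_2 = 0.029224 × 0.602 + 0.022 = 0.039593.

Unemployment rate after two quarters ≈ 3.96%.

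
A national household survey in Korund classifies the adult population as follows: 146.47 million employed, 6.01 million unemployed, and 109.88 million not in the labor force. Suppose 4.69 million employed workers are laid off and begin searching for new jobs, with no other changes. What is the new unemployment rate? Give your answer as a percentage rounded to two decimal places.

Initially, labor force = 146.47 + 6.01 = 152.48 million, so u = 6.01/152.48 = 3.94%.
After the change, employed falls and unemployed rises by 4.69; labor force unchanged → E = 141.78, U = 10.70, labor force = 152.48 million.
New unemployment rate = 10.70 / 152.48 = 7.02%.

New unemployment rate ≈ 7.02%.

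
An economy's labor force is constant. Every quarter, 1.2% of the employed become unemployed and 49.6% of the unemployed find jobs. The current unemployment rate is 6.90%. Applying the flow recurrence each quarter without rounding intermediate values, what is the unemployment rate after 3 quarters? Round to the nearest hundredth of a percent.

With a fixed labor force, u_{t+1} = u_t + s·(1−u_t) − f·u_t = u_t·(1−s−f) + s.
Here 1−s−f = 0.492 and s = 0.012.
u_1 = 0.069000 × 0.492 + 0.012 = 0.045948.
u_2 = 0.045948 × 0.492 + 0.012 = 0.034606.
u_3 = 0.034606 × 0.492 + 0.012 = 0.029026.

Unemployment rate after three quarters ≈ 2.90%.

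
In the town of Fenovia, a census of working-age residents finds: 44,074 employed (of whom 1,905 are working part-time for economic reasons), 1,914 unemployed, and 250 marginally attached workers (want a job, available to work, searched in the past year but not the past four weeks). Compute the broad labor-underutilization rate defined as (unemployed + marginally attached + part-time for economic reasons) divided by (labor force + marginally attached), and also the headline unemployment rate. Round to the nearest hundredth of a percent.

Labor force = 44,074 + 1,914 = 45,988.
Numerator = 1,914 + 250 + 1,905 = 4,069.
Denominator = 45,988 + 250 = 46,238.
Broad rate = 4,069 / 46,238 = 8.80%.
Headline unemployment rate = 1,914 / 45,988 = 4.16%.

Broad underutilization rate ≈ 8.80%; headline unemployment rate ≈ 4.16%.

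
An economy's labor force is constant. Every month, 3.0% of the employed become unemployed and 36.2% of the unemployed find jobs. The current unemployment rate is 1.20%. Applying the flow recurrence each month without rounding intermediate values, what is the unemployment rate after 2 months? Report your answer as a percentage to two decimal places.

Unemployment rate after two months ≈ 5.27%.

With a fixed labor force, u_{t+1} = u_t + s·(1−u_t) − f·u_t = u_t·(1−s−f) + s.
Here 1−s−f = 0.608 and s = 0.030.
u_1 = 0.012000 × 0.608 + 0.030 = 0.037296.
u_2 = 0.037296 × 0.608 + 0.030 = 0.052676.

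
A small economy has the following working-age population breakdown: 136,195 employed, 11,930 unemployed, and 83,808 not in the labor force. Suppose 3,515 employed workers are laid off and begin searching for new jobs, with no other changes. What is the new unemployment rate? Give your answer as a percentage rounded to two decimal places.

Initially, labor force = 136,195 + 11,930 = 148,125, so u = 11,930/148,125 = 8.05%.
After the change, employed falls and unemployed rises by 3,515; labor force unchanged → E = 132,680, U = 15,445, labor force = 148,125.
New unemployment rate = 15,445 / 148,125 = 10.43%.

New unemployment rate ≈ 10.43%.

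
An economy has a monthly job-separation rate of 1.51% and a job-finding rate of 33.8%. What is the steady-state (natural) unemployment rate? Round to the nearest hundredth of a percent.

Steady-state unemployment rate ≈ 4.28%.

At steady state the flows balance: s·E = f·U, so U/(E+U) = s/(s+f).
u* = 1.51 / (1.51 + 33.8) = 1.51 / 35.31 = 4.28%.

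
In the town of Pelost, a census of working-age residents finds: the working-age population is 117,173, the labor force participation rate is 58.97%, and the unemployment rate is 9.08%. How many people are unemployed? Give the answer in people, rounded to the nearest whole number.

About 6,274 are unemployed.

Labor force = 0.5897 × 117,173 = 69,097.
Unemployed = 0.0908 × 69,097 ≈ 6,274.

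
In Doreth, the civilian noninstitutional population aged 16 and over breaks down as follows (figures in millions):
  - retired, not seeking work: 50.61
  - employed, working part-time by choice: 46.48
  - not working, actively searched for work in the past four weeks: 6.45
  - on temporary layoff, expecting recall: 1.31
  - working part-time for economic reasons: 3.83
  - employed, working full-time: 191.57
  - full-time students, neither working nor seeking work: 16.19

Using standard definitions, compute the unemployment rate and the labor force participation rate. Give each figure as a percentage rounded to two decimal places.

Unemployment rate ≈ 3.11%; labor force participation rate ≈ 78.89%.

Employed = 46.48 + 3.83 + 191.57 = 241.88 million (anyone who worked, including part-time for economic reasons, counts as employed).
Unemployed = 6.45 + 1.31 = 7.76 million (jobless and actively searching, or on temporary layoff).
Labor force = 241.88 + 7.76 = 249.64 million.
Not in labor force = 50.61 + 16.19 = 66.80 million (those not working and not actively searching are outside the labor force).
Civilian working-age population = 249.64 + 66.80 = 316.44 million.
Unemployment rate = 7.76 / 249.64 = 3.11%.
Labor force participation rate = 249.64 / 316.44 = 78.89%.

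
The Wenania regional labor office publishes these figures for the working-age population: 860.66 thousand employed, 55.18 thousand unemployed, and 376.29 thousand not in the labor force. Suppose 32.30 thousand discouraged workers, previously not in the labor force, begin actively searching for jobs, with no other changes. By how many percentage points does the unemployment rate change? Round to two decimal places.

Initially, labor force = 860.66 + 55.18 = 915.84 thousand, so u = 55.18/915.84 = 6.03%.
After the change, unemployed and labor force both rise by 32.30 → E = 860.66, U = 87.48, labor force = 948.14 thousand.
New unemployment rate = 87.48 / 948.14 = 9.23%.
Change = 9.23% − 6.03% = +3.20 percentage points.

The unemployment rate changes by +3.20 percentage points.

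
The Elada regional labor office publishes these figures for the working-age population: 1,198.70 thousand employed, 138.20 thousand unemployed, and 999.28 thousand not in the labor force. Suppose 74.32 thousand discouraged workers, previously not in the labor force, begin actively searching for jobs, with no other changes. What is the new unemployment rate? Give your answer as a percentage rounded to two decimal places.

New unemployment rate ≈ 15.06%.

Initially, labor force = 1,198.70 + 138.20 = 1,336.90 thousand, so u = 138.20/1,336.90 = 10.34%.
After the change, unemployed and labor force both rise by 74.32 → E = 1,198.70, U = 212.52, labor force = 1,411.22 thousand.
New unemployment rate = 212.52 / 1,411.22 = 15.06%.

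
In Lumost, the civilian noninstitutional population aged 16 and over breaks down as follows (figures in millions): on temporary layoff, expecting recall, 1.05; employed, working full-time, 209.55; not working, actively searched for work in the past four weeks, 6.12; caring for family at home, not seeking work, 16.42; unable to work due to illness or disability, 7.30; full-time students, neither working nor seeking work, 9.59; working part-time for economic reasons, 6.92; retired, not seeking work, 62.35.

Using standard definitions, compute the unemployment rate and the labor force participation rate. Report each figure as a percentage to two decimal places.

Unemployment rate ≈ 3.21%; labor force participation rate ≈ 70.04%.

Employed = 209.55 + 6.92 = 216.47 million (anyone who worked, including part-time for economic reasons, counts as employed).
Unemployed = 1.05 + 6.12 = 7.17 million (jobless and actively searching, or on temporary layoff).
Labor force = 216.47 + 7.17 = 223.64 million.
Not in labor force = 16.42 + 7.30 + 9.59 + 62.35 = 95.66 million (those not working and not actively searching are outside the labor force).
Civilian working-age population = 223.64 + 95.66 = 319.30 million.
Unemployment rate = 7.17 / 223.64 = 3.21%.
Labor force participation rate = 223.64 / 319.30 = 70.04%.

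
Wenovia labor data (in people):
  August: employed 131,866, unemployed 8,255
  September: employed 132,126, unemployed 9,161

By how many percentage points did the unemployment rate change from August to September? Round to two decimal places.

The unemployment rate changed by +0.59 percentage points.

August: labor force = 131,866 + 8,255 = 140,121; u = 8,255/140,121 = 5.89%.
September: labor force = 132,126 + 9,161 = 141,287; u = 9,161/141,287 = 6.48%.
Change = 6.48% − 5.89% = +0.59 pp.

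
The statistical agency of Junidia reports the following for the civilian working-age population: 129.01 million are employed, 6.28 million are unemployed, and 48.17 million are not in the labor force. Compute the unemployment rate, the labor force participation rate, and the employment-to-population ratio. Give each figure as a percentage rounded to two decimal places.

Labor force = employed + unemployed = 129.01 + 6.28 = 135.29 million.
Working-age population = 135.29 + 48.17 = 183.46 million.
Unemployment rate = 6.28 / 135.29 = 4.64%.
Labor force participation rate = 135.29 / 183.46 = 73.74%.
Employment-population ratio = 129.01 / 183.46 = 70.32%.

Unemployment rate ≈ 4.64%; labor force participation rate ≈ 73.74%; employment-population ratio ≈ 70.32%.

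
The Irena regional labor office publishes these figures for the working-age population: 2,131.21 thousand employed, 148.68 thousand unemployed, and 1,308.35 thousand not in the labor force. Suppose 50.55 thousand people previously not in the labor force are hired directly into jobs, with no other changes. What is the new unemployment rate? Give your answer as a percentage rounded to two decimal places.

New unemployment rate ≈ 6.38%.

Initially, labor force = 2,131.21 + 148.68 = 2,279.89 thousand, so u = 148.68/2,279.89 = 6.52%.
After the change, employed and labor force both rise by 50.55; unemployed unchanged → E = 2,181.76, U = 148.68, labor force = 2,330.44 thousand.
New unemployment rate = 148.68 / 2,330.44 = 6.38%.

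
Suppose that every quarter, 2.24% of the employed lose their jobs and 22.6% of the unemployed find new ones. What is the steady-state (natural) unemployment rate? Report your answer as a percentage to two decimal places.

Steady-state unemployment rate ≈ 9.02%.

At steady state the flows balance: s·E = f·U, so U/(E+U) = s/(s+f).
u* = 2.24 / (2.24 + 22.6) = 2.24 / 24.84 = 9.02%.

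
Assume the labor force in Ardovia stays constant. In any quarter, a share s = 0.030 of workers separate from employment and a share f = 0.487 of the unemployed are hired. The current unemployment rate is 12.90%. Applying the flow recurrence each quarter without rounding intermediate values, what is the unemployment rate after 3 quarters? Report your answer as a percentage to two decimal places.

With a fixed labor force, u_{t+1} = u_t + s·(1−u_t) − f·u_t = u_t·(1−s−f) + s.
Here 1−s−f = 0.483 and s = 0.030.
u_1 = 0.129000 × 0.483 + 0.030 = 0.092307.
u_2 = 0.092307 × 0.483 + 0.030 = 0.074584.
u_3 = 0.074584 × 0.483 + 0.030 = 0.066024.

Unemployment rate after three quarters ≈ 6.60%.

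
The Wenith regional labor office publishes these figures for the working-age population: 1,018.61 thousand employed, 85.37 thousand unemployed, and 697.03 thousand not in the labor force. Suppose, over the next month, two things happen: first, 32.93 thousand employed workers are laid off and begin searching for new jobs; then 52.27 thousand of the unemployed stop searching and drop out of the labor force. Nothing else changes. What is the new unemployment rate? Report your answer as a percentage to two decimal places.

Initially, labor force = 1,018.61 + 85.37 = 1,103.98 thousand, so u = 85.37/1,103.98 = 7.73%.
After the first change, employed falls and unemployed rises by 32.93; labor force unchanged → E = 985.68, U = 118.30, labor force = 1,103.98 thousand.
After the second change, unemployed and labor force both fall by 52.27 → E = 985.68, U = 66.03, labor force = 1,051.71 thousand.
New unemployment rate = 66.03 / 1,051.71 = 6.28%.

New unemployment rate ≈ 6.28%.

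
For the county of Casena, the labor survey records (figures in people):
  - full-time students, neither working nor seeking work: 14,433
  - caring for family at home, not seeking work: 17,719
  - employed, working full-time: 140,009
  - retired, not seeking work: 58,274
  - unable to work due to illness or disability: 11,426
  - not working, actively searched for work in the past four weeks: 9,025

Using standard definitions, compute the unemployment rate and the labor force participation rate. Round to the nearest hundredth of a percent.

Employed = 140,009.
Unemployed = 9,025.
Labor force = 140,009 + 9,025 = 149,034.
Not in labor force = 14,433 + 17,719 + 58,274 + 11,426 = 101,852 (those not working and not actively searching are outside the labor force).
Civilian working-age population = 149,034 + 101,852 = 250,886.
Unemployment rate = 9,025 / 149,034 = 6.06%.
Labor force participation rate = 149,034 / 250,886 = 59.40%.

Unemployment rate ≈ 6.06%; labor force participation rate ≈ 59.40%.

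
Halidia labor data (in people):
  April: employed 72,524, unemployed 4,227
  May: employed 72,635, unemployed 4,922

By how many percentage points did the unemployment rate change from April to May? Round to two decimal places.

The unemployment rate changed by +0.84 percentage points.

April: labor force = 72,524 + 4,227 = 76,751; u = 4,227/76,751 = 5.51%.
May: labor force = 72,635 + 4,922 = 77,557; u = 4,922/77,557 = 6.35%.
Change = 6.35% − 5.51% = +0.84 pp.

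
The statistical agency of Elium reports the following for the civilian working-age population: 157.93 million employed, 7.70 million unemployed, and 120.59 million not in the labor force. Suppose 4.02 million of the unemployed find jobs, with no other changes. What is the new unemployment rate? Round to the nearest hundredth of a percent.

Initially, labor force = 157.93 + 7.70 = 165.63 million, so u = 7.70/165.63 = 4.65%.
After the change, unemployed falls and employed rises by 4.02; labor force unchanged → E = 161.95, U = 3.68, labor force = 165.63 million.
New unemployment rate = 3.68 / 165.63 = 2.22%.

New unemployment rate ≈ 2.22%.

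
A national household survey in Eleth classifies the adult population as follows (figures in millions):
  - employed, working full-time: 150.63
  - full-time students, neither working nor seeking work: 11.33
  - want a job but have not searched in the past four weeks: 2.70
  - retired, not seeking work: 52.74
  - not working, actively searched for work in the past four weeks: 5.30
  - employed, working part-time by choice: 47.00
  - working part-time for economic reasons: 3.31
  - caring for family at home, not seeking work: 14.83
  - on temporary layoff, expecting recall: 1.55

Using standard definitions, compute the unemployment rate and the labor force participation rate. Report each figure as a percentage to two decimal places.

Employed = 150.63 + 47.00 + 3.31 = 200.94 million (anyone who worked, including part-time for economic reasons, counts as employed).
Unemployed = 5.30 + 1.55 = 6.85 million (jobless and actively searching, or on temporary layoff).
Labor force = 200.94 + 6.85 = 207.79 million.
Not in labor force = 11.33 + 2.70 + 52.74 + 14.83 = 81.60 million (those not working and not actively searching are outside the labor force — including those who want a job but have given up searching).
Civilian working-age population = 207.79 + 81.60 = 289.39 million.
Unemployment rate = 6.85 / 207.79 = 3.30%.
Labor force participation rate = 207.79 / 289.39 = 71.80%.

Unemployment rate ≈ 3.30%; labor force participation rate ≈ 71.80%.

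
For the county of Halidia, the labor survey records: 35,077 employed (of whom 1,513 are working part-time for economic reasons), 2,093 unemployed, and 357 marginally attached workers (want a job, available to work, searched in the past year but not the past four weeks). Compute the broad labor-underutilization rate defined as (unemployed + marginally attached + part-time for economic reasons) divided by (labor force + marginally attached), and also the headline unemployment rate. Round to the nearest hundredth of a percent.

Labor force = 35,077 + 2,093 = 37,170.
Numerator = 2,093 + 357 + 1,513 = 3,963.
Denominator = 37,170 + 357 = 37,527.
Broad rate = 3,963 / 37,527 = 10.56%.
Headline unemployment rate = 2,093 / 37,170 = 5.63%.

Broad underutilization rate ≈ 10.56%; headline unemployment rate ≈ 5.63%.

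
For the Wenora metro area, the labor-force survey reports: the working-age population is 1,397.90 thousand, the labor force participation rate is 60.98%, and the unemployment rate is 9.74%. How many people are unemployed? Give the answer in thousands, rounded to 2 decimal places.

About 83.03 thousand are unemployed.

Labor force = 0.6098 × 1,397.90 = 852.44 thousand.
Unemployed = 0.0974 × 852.44 ≈ 83.03 thousand.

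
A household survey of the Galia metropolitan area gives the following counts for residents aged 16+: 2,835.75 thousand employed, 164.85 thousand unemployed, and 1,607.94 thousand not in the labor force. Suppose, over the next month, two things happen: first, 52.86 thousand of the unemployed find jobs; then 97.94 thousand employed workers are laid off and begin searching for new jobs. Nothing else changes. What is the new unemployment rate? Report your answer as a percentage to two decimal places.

New unemployment rate ≈ 7.00%.

Initially, labor force = 2,835.75 + 164.85 = 3,000.60 thousand, so u = 164.85/3,000.60 = 5.49%.
After the first change, unemployed falls and employed rises by 52.86; labor force unchanged → E = 2,888.61, U = 111.99, labor force = 3,000.60 thousand.
After the second change, employed falls and unemployed rises by 97.94; labor force unchanged → E = 2,790.67, U = 209.93, labor force = 3,000.60 thousand.
New unemployment rate = 209.93 / 3,000.60 = 7.00%.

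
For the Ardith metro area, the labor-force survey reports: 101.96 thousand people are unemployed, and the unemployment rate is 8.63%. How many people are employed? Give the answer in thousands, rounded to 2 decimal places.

Labor force = U / u = 101.96 / 0.0863 ≈ 1,181.46 thousand.
Employed = labor force − unemployed = 1,181.46 − 101.96 = 1,079.50 thousand.

About 1,079.50 thousand are employed.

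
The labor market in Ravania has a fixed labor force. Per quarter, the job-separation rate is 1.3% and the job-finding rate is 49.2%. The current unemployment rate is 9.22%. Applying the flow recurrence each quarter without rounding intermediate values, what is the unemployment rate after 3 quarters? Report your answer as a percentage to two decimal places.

With a fixed labor force, u_{t+1} = u_t + s·(1−u_t) − f·u_t = u_t·(1−s−f) + s.
Here 1−s−f = 0.495 and s = 0.013.
u_1 = 0.092200 × 0.495 + 0.013 = 0.058639.
u_2 = 0.058639 × 0.495 + 0.013 = 0.042026.
u_3 = 0.042026 × 0.495 + 0.013 = 0.033803.

Unemployment rate after three quarters ≈ 3.38%.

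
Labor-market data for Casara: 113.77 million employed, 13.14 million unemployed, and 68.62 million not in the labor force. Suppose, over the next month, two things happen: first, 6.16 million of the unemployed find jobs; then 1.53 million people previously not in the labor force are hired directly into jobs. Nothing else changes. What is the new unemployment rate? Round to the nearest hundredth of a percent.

Initially, labor force = 113.77 + 13.14 = 126.91 million, so u = 13.14/126.91 = 10.35%.
After the first change, unemployed falls and employed rises by 6.16; labor force unchanged → E = 119.93, U = 6.98, labor force = 126.91 million.
After the second change, employed and labor force both rise by 1.53; unemployed unchanged → E = 121.46, U = 6.98, labor force = 128.44 million.
New unemployment rate = 6.98 / 128.44 = 5.43%.

New unemployment rate ≈ 5.43%.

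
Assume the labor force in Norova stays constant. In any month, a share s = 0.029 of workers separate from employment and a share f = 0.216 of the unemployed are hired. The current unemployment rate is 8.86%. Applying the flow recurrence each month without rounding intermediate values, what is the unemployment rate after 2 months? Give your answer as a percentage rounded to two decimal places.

Unemployment rate after two months ≈ 10.14%.

With a fixed labor force, u_{t+1} = u_t + s·(1−u_t) − f·u_t = u_t·(1−s−f) + s.
Here 1−s−f = 0.755 and s = 0.029.
u_1 = 0.088600 × 0.755 + 0.029 = 0.095893.
u_2 = 0.095893 × 0.755 + 0.029 = 0.101399.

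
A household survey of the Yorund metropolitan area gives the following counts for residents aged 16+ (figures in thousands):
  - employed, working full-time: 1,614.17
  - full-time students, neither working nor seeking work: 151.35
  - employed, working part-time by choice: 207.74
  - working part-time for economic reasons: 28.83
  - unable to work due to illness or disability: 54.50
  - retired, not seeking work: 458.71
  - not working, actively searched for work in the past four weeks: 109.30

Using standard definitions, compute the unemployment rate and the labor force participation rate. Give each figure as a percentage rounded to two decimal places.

Unemployment rate ≈ 5.58%; labor force participation rate ≈ 74.68%.

Employed = 1,614.17 + 207.74 + 28.83 = 1,850.74 thousand (anyone who worked, including part-time for economic reasons, counts as employed).
Unemployed = 109.30 thousand.
Labor force = 1,850.74 + 109.30 = 1,960.04 thousand.
Not in labor force = 151.35 + 54.50 + 458.71 = 664.56 thousand (those not working and not actively searching are outside the labor force).
Civilian working-age population = 1,960.04 + 664.56 = 2,624.60 thousand.
Unemployment rate = 109.30 / 1,960.04 = 5.58%.
Labor force participation rate = 1,960.04 / 2,624.60 = 74.68%.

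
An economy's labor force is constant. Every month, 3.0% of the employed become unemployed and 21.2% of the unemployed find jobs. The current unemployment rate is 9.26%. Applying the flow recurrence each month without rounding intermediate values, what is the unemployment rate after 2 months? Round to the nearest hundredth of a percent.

With a fixed labor force, u_{t+1} = u_t + s·(1−u_t) − f·u_t = u_t·(1−s−f) + s.
Here 1−s−f = 0.758 and s = 0.030.
u_1 = 0.092600 × 0.758 + 0.030 = 0.100191.
u_2 = 0.100191 × 0.758 + 0.030 = 0.105945.

Unemployment rate after two months ≈ 10.59%.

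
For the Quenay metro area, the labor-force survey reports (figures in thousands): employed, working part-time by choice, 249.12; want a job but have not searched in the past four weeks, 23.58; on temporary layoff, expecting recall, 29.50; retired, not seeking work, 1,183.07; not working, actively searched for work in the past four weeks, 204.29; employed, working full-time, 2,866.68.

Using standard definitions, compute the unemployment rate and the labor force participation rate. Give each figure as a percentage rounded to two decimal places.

Unemployment rate ≈ 6.98%; labor force participation rate ≈ 73.52%.

Employed = 249.12 + 2,866.68 = 3,115.80 thousand.
Unemployed = 29.50 + 204.29 = 233.79 thousand (jobless and actively searching, or on temporary layoff).
Labor force = 3,115.80 + 233.79 = 3,349.59 thousand.
Not in labor force = 23.58 + 1,183.07 = 1,206.65 thousand (those not working and not actively searching are outside the labor force — including those who want a job but have given up searching).
Civilian working-age population = 3,349.59 + 1,206.65 = 4,556.24 thousand.
Unemployment rate = 233.79 / 3,349.59 = 6.98%.
Labor force participation rate = 3,349.59 / 4,556.24 = 73.52%.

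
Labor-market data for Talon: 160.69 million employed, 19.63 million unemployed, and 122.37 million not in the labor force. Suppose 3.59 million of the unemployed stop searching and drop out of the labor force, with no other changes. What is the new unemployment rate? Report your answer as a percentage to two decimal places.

New unemployment rate ≈ 9.08%.

Initially, labor force = 160.69 + 19.63 = 180.32 million, so u = 19.63/180.32 = 10.89%.
After the change, unemployed and labor force both fall by 3.59 → E = 160.69, U = 16.04, labor force = 176.73 million.
New unemployment rate = 16.04 / 176.73 = 9.08%.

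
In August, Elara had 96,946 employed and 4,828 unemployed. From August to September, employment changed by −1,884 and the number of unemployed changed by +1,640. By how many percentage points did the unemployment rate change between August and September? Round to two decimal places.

The unemployment rate changed by +1.63 percentage points.

August: labor force = 96,946 + 4,828 = 101,774; u = 4,828/101,774 = 4.74%.
September: labor force = 95,062 + 6,468 = 101,530; u = 6,468/101,530 = 6.37%.
Change = 6.37% − 4.74% = +1.63 pp.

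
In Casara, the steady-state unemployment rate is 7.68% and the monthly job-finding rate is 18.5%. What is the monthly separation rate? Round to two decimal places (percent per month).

Separation rate ≈ 1.54% per month.

From u* = s/(s+f): s = u·f/(1−u).
s = 0.0768 × 18.5 / (1 − 0.0768) = 1.4208 / 0.9232 ≈ 1.54% per month.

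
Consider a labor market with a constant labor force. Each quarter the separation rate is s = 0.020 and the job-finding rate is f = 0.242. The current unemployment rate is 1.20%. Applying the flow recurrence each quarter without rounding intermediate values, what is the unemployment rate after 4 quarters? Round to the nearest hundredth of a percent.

Unemployment rate after four quarters ≈ 5.73%.

With a fixed labor force, u_{t+1} = u_t + s·(1−u_t) − f·u_t = u_t·(1−s−f) + s.
Here 1−s−f = 0.738 and s = 0.020.
u_1 = 0.012000 × 0.738 + 0.020 = 0.028856.
u_2 = 0.028856 × 0.738 + 0.020 = 0.041296.
u_3 = 0.041296 × 0.738 + 0.020 = 0.050476.
u_4 = 0.050476 × 0.738 + 0.020 = 0.057251.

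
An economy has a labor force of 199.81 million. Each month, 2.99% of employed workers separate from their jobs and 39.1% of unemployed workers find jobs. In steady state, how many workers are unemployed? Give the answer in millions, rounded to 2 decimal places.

About 14.19 million are unemployed in steady state.

Steady-state unemployment rate u* = s/(s+f) = 2.99/(2.99+39.1) = 0.071038.
Unemployed = u* × labor force = 0.071038 × 199.81 ≈ 14.19 million.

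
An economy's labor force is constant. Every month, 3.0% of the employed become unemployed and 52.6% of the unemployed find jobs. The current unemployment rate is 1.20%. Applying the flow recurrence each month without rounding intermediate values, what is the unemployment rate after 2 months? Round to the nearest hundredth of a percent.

With a fixed labor force, u_{t+1} = u_t + s·(1−u_t) − f·u_t = u_t·(1−s−f) + s.
Here 1−s−f = 0.444 and s = 0.030.
u_1 = 0.012000 × 0.444 + 0.030 = 0.035328.
u_2 = 0.035328 × 0.444 + 0.030 = 0.045686.

Unemployment rate after two months ≈ 4.57%.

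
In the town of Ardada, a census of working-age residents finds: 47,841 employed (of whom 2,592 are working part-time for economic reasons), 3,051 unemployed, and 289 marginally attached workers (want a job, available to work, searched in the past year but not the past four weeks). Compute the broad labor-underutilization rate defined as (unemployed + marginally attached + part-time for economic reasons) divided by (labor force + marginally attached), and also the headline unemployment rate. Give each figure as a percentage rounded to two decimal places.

Broad underutilization rate ≈ 11.59%; headline unemployment rate ≈ 6.00%.

Labor force = 47,841 + 3,051 = 50,892.
Numerator = 3,051 + 289 + 2,592 = 5,932.
Denominator = 50,892 + 289 = 51,181.
Broad rate = 5,932 / 51,181 = 11.59%.
Headline unemployment rate = 3,051 / 50,892 = 6.00%.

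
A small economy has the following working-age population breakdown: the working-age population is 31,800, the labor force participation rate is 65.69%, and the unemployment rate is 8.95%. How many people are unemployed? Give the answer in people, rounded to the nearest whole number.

About 1,870 are unemployed.

Labor force = 0.6569 × 31,800 = 20,889.
Unemployed = 0.0895 × 20,889 ≈ 1,870.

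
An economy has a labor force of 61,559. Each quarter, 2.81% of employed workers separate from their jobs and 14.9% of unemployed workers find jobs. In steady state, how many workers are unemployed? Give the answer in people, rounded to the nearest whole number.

Steady-state unemployment rate u* = s/(s+f) = 2.81/(2.81+14.9) = 0.158667.
Unemployed = u* × labor force = 0.158667 × 61,559 ≈ 9,767.

About 9,767 are unemployed in steady state.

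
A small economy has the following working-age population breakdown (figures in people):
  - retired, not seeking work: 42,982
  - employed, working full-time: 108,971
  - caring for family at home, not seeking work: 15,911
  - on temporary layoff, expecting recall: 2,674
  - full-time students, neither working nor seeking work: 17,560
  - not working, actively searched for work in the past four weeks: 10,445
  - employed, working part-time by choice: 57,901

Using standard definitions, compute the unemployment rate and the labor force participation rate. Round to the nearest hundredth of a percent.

Unemployment rate ≈ 7.29%; labor force participation rate ≈ 70.19%.

Employed = 108,971 + 57,901 = 166,872.
Unemployed = 2,674 + 10,445 = 13,119 (jobless and actively searching, or on temporary layoff).
Labor force = 166,872 + 13,119 = 179,991.
Not in labor force = 42,982 + 15,911 + 17,560 = 76,453 (those not working and not actively searching are outside the labor force).
Civilian working-age population = 179,991 + 76,453 = 256,444.
Unemployment rate = 13,119 / 179,991 = 7.29%.
Labor force participation rate = 179,991 / 256,444 = 70.19%.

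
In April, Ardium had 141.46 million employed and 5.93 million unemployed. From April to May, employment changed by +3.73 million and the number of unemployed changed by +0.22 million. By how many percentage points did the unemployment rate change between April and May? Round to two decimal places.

April: labor force = 141.46 + 5.93 = 147.39; u = 5.93/147.39 = 4.02%.
May: labor force = 145.19 + 6.15 = 151.34; u = 6.15/151.34 = 4.06%.
Change = 4.06% − 4.02% = +0.04 pp.

The unemployment rate changed by +0.04 percentage points.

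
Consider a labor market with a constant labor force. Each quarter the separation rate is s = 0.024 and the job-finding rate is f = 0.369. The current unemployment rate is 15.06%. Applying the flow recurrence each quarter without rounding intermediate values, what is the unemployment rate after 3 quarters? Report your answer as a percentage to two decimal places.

Unemployment rate after three quarters ≈ 8.11%.

With a fixed labor force, u_{t+1} = u_t + s·(1−u_t) − f·u_t = u_t·(1−s−f) + s.
Here 1−s−f = 0.607 and s = 0.024.
u_1 = 0.150600 × 0.607 + 0.024 = 0.115414.
u_2 = 0.115414 × 0.607 + 0.024 = 0.094056.
u_3 = 0.094056 × 0.607 + 0.024 = 0.081092.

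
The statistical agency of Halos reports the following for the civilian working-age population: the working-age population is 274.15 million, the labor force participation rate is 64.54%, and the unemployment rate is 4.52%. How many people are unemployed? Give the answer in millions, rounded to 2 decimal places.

Labor force = 0.6454 × 274.15 = 176.94 million.
Unemployed = 0.0452 × 176.94 ≈ 8.00 million.

About 8.00 million are unemployed.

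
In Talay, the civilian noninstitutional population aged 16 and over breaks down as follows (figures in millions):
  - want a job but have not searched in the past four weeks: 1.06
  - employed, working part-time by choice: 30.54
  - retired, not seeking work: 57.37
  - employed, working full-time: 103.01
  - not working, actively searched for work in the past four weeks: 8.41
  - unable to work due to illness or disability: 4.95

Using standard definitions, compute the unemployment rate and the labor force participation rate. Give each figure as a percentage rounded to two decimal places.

Unemployment rate ≈ 5.92%; labor force participation rate ≈ 69.13%.

Employed = 30.54 + 103.01 = 133.55 million.
Unemployed = 8.41 million.
Labor force = 133.55 + 8.41 = 141.96 million.
Not in labor force = 1.06 + 57.37 + 4.95 = 63.38 million (those not working and not actively searching are outside the labor force — including those who want a job but have given up searching).
Civilian working-age population = 141.96 + 63.38 = 205.34 million.
Unemployment rate = 8.41 / 141.96 = 5.92%.
Labor force participation rate = 141.96 / 205.34 = 69.13%.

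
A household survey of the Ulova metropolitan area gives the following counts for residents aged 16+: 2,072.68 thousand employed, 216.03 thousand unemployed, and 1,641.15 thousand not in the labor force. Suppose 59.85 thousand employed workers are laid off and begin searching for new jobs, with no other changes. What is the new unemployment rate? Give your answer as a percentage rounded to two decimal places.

Initially, labor force = 2,072.68 + 216.03 = 2,288.71 thousand, so u = 216.03/2,288.71 = 9.44%.
After the change, employed falls and unemployed rises by 59.85; labor force unchanged → E = 2,012.83, U = 275.88, labor force = 2,288.71 thousand.
New unemployment rate = 275.88 / 2,288.71 = 12.05%.

New unemployment rate ≈ 12.05%.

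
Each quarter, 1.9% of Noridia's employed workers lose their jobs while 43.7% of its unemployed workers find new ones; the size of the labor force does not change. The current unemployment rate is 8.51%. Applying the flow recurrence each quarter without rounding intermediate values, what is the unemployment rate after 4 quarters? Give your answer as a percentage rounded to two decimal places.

With a fixed labor force, u_{t+1} = u_t + s·(1−u_t) − f·u_t = u_t·(1−s−f) + s.
Here 1−s−f = 0.544 and s = 0.019.
u_1 = 0.085100 × 0.544 + 0.019 = 0.065294.
u_2 = 0.065294 × 0.544 + 0.019 = 0.054520.
u_3 = 0.054520 × 0.544 + 0.019 = 0.048659.
u_4 = 0.048659 × 0.544 + 0.019 = 0.045470.

Unemployment rate after four quarters ≈ 4.55%.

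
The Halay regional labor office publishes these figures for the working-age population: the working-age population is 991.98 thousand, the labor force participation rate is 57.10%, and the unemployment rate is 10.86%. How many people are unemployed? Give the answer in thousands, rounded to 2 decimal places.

Labor force = 0.5710 × 991.98 = 566.42 thousand.
Unemployed = 0.1086 × 566.42 ≈ 61.51 thousand.

About 61.51 thousand are unemployed.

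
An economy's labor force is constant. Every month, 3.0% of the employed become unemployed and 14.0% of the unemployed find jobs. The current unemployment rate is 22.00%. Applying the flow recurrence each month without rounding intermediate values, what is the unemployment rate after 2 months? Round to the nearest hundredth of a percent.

Unemployment rate after two months ≈ 20.65%.

With a fixed labor force, u_{t+1} = u_t + s·(1−u_t) − f·u_t = u_t·(1−s−f) + s.
Here 1−s−f = 0.830 and s = 0.030.
u_1 = 0.220000 × 0.830 + 0.030 = 0.212600.
u_2 = 0.212600 × 0.830 + 0.030 = 0.206458.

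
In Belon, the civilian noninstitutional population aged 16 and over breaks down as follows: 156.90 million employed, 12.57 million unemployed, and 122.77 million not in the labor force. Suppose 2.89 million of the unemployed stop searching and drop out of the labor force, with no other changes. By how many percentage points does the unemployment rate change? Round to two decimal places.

The unemployment rate changes by −1.61 percentage points.

Initially, labor force = 156.90 + 12.57 = 169.47 million, so u = 12.57/169.47 = 7.42%.
After the change, unemployed and labor force both fall by 2.89 → E = 156.90, U = 9.68, labor force = 166.58 million.
New unemployment rate = 9.68 / 166.58 = 5.81%.
Change = 5.81% − 7.42% = −1.61 percentage points.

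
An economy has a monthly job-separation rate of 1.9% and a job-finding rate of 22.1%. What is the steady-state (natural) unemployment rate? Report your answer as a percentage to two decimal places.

Steady-state unemployment rate ≈ 7.92%.

At steady state the flows balance: s·E = f·U, so U/(E+U) = s/(s+f).
u* = 1.9 / (1.9 + 22.1) = 1.9 / 24.00 = 7.92%.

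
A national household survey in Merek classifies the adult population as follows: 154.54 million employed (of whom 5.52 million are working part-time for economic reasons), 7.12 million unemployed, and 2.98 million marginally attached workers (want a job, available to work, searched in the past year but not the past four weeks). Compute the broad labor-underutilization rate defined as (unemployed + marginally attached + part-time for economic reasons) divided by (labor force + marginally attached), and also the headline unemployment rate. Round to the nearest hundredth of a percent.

Broad underutilization rate ≈ 9.49%; headline unemployment rate ≈ 4.40%.

Labor force = 154.54 + 7.12 = 161.66 million.
Numerator = 7.12 + 2.98 + 5.52 = 15.62 million.
Denominator = 161.66 + 2.98 = 164.64 million.
Broad rate = 15.62 / 164.64 = 9.49%.
Headline unemployment rate = 7.12 / 161.66 = 4.40%.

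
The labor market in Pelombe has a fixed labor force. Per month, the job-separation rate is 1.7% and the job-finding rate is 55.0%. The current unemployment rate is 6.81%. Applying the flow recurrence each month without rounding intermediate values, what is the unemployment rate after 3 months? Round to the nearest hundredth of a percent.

Unemployment rate after three months ≈ 3.31%.

With a fixed labor force, u_{t+1} = u_t + s·(1−u_t) − f·u_t = u_t·(1−s−f) + s.
Here 1−s−f = 0.433 and s = 0.017.
u_1 = 0.068100 × 0.433 + 0.017 = 0.046487.
u_2 = 0.046487 × 0.433 + 0.017 = 0.037129.
u_3 = 0.037129 × 0.433 + 0.017 = 0.033077.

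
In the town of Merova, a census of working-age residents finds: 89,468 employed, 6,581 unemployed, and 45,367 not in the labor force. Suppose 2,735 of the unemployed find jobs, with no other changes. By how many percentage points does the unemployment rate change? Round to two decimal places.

The unemployment rate changes by −2.85 percentage points.

Initially, labor force = 89,468 + 6,581 = 96,049, so u = 6,581/96,049 = 6.85%.
After the change, unemployed falls and employed rises by 2,735; labor force unchanged → E = 92,203, U = 3,846, labor force = 96,049.
New unemployment rate = 3,846 / 96,049 = 4.00%.
Change = 4.00% − 6.85% = −2.85 percentage points.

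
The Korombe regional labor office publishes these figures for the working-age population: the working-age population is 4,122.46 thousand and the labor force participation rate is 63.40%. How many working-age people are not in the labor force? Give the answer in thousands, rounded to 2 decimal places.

Share not in the labor force = 1 − 0.6340 = 0.3660.
Not in labor force = 0.3660 × 4,122.46 ≈ 1,508.82 thousand.

About 1,508.82 thousand are not in the labor force.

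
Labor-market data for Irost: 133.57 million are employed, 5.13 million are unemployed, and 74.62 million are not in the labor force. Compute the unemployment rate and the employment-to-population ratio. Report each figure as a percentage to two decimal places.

Labor force = employed + unemployed = 133.57 + 5.13 = 138.70 million.
Working-age population = 138.70 + 74.62 = 213.32 million.
Unemployment rate = 5.13 / 138.70 = 3.70%.
Employment-population ratio = 133.57 / 213.32 = 62.61%.

Unemployment rate ≈ 3.70%; employment-population ratio ≈ 62.61%.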